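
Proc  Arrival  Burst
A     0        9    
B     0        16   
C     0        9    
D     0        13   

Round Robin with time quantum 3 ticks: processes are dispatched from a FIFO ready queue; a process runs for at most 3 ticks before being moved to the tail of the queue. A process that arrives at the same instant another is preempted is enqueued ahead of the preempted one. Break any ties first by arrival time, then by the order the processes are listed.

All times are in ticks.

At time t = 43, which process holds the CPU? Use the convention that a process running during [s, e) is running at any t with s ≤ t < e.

Schedule: | A 0-3 | B 3-6 | C 6-9 | D 9-12 | A 12-15 | B 15-18 | C 18-21 | D 21-24 | A 24-27 | B 27-30 | C 30-33 | D 33-36 | B 36-39 | D 39-42 | B 42-45 | D 45-46 | B 46-47 |
Completion: A=27  B=47  C=33  D=46

B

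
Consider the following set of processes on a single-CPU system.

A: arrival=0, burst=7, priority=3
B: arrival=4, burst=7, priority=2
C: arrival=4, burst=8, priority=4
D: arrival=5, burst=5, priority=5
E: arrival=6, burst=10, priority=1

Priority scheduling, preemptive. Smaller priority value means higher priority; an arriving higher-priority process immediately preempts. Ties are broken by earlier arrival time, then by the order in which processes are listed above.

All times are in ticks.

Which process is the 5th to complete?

D

Gantt: | A 0-4 | B 4-6 | E 6-16 | B 16-21 | A 21-24 | C 24-32 | D 32-37 |
Completion: A=24  B=21  C=32  D=37  E=16
Turnaround (C−A): A=24  B=17  C=28  D=32  E=10
Finish order: E → B → A → C → D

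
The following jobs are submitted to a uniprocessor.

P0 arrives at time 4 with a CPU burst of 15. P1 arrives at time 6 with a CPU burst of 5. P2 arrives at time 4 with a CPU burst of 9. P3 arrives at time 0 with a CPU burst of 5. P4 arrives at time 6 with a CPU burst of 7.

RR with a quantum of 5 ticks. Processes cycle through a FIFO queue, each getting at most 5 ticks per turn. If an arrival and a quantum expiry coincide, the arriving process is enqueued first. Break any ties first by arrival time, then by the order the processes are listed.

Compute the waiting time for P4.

23

Gantt: | P3 0-5 | P0 5-10 | P2 10-15 | P1 15-20 | P4 20-25 | P0 25-30 | P2 30-34 | P4 34-36 | P0 36-41 |
Completion: P0=41  P1=20  P2=34  P3=5  P4=36
Turnaround (C−A): P0=37  P1=14  P2=30  P3=5  P4=30
Waiting(P4) = turnaround − burst = 30 − 7 = 23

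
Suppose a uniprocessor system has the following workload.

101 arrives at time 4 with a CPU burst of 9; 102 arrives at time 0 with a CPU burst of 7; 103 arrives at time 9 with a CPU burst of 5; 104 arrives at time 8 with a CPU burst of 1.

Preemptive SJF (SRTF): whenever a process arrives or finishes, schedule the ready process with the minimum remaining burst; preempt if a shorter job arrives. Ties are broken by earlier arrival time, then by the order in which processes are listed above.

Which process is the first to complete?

Schedule: | 102 0-7 | 101 7-8 | 104 8-9 | 103 9-14 | 101 14-22 |
Completion: 101=22  102=7  103=14  104=9
Turnaround (C−A): 101=18  102=7  103=5  104=1
Finish order: 102 → 104 → 103 → 101

102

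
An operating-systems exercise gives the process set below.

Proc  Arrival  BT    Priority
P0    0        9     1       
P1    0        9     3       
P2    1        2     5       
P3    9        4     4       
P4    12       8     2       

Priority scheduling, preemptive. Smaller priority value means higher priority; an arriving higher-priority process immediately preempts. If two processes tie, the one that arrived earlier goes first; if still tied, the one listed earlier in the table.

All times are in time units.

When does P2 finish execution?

32

Gantt: | P0 0-9 | P1 9-12 | P4 12-20 | P1 20-26 | P3 26-30 | P2 30-32 |
Completion: P0=9  P1=26  P2=32  P3=30  P4=20
Turnaround (C−A): P0=9  P1=26  P2=31  P3=21  P4=8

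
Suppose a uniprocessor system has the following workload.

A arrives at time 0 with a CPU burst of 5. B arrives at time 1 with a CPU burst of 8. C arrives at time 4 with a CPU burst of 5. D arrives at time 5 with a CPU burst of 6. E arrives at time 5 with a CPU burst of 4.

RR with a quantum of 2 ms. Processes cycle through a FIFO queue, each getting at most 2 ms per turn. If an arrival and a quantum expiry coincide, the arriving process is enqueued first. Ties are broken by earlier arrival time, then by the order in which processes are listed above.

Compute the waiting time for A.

Schedule: | A 0-2 | B 2-4 | A 4-6 | C 6-8 | B 8-10 | D 10-12 | E 12-14 | A 14-15 | C 15-17 | B 17-19 | D 19-21 | E 21-23 | C 23-24 | B 24-26 | D 26-28 |
Completion: A=15  B=26  C=24  D=28  E=23
Waiting(A) = turnaround − burst = 15 − 5 = 10

10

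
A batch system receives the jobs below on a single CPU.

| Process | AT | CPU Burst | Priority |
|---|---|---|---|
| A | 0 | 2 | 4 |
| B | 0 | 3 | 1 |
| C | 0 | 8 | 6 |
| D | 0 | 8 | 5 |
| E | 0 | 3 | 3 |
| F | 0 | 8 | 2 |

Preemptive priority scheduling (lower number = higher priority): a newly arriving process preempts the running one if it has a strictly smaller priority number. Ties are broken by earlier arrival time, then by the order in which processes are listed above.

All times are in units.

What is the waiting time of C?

Timeline: | B 0-3 | F 3-11 | E 11-14 | A 14-16 | D 16-24 | C 24-32 |
Completion: A=16  B=3  C=32  D=24  E=14  F=11
Turnaround (C−A): A=16  B=3  C=32  D=24  E=14  F=11
Waiting(C) = turnaround − burst = 32 − 8 = 24

24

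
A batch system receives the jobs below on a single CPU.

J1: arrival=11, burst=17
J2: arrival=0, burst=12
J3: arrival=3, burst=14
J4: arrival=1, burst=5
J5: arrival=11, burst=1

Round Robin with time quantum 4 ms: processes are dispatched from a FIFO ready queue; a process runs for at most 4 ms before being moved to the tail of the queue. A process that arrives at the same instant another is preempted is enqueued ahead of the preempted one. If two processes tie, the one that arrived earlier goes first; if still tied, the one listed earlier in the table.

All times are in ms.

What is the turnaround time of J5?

11

Gantt: | J2 0-4 | J4 4-8 | J3 8-12 | J2 12-16 | J4 16-17 | J1 17-21 | J5 21-22 | J3 22-26 | J2 26-30 | J1 30-34 | J3 34-38 | J1 38-42 | J3 42-44 | J1 44-49 |
Completion: J1=49  J2=30  J3=44  J4=17  J5=22
Turnaround(J5) = completion − arrival = 22 − 11 = 11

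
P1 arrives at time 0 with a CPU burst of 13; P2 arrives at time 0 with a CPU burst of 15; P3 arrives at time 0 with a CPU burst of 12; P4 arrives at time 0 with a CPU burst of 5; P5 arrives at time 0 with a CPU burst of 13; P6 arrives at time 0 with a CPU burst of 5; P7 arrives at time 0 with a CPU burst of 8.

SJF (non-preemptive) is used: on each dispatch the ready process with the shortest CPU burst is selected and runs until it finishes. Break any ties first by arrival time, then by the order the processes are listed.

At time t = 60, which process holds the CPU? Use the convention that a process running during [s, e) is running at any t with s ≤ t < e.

P2

Gantt: | P4 0-5 | P6 5-10 | P7 10-18 | P3 18-30 | P1 30-43 | P5 43-56 | P2 56-71 |
Completion: P1=43  P2=71  P3=30  P4=5  P5=56  P6=10  P7=18
Turnaround (C−A): P1=43  P2=71  P3=30  P4=5  P5=56  P6=10  P7=18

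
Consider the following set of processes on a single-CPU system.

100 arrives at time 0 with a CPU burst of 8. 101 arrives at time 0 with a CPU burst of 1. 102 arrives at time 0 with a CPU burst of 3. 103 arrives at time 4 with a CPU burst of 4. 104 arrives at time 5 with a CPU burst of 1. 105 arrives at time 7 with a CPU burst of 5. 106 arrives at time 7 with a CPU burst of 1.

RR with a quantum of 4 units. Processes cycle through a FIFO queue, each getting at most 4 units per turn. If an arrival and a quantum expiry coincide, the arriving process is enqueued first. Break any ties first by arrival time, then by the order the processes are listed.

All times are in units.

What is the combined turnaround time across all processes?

80

Timeline: | 100 0-4 | 101 4-5 | 102 5-8 | 103 8-12 | 100 12-16 | 104 16-17 | 105 17-21 | 106 21-22 | 105 22-23 |
Completion: 100=16  101=5  102=8  103=12  104=17  105=23  106=22
Turnaround (C−A): 100=16  101=5  102=8  103=8  104=12  105=16  106=15
Turnaround = completion − arrival: 100=16, 101=5, 102=8, 103=8, 104=12, 105=16, 106=15
Total turnaround = 16 + 5 + 8 + 8 + 12 + 16 + 15 = 80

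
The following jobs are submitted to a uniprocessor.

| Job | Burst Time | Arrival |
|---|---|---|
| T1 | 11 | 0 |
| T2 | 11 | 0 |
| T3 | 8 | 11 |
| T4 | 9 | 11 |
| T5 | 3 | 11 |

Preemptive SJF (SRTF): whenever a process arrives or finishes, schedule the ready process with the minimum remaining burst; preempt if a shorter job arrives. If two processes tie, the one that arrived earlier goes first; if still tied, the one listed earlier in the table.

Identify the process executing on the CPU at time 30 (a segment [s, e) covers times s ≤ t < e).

Schedule: | T1 0-11 | T5 11-14 | T3 14-22 | T4 22-31 | T2 31-42 |
Completion: T1=11  T2=42  T3=22  T4=31  T5=14
Turnaround (C−A): T1=11  T2=42  T3=11  T4=20  T5=3

T4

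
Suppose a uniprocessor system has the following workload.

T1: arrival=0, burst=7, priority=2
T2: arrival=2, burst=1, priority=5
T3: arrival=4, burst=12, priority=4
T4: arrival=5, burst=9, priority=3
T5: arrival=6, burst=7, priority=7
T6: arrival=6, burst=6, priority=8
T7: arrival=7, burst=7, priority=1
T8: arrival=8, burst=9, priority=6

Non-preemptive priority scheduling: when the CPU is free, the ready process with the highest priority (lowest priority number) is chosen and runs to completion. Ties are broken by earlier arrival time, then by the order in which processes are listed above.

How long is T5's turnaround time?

46

Gantt: | T1 0-7 | T7 7-14 | T4 14-23 | T3 23-35 | T2 35-36 | T8 36-45 | T5 45-52 | T6 52-58 |
Completion: T1=7  T2=36  T3=35  T4=23  T5=52  T6=58  T7=14  T8=45
Turnaround(T5) = completion − arrival = 52 − 6 = 46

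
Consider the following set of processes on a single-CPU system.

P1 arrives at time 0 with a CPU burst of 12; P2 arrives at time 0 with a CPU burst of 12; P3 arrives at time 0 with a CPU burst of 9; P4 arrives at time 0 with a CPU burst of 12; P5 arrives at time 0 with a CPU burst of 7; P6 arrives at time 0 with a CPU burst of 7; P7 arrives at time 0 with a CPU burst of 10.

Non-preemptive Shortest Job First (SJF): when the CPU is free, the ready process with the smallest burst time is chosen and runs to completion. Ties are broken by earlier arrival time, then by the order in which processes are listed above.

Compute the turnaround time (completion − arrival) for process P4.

Timeline: | P5 0-7 | P6 7-14 | P3 14-23 | P7 23-33 | P1 33-45 | P2 45-57 | P4 57-69 |
Completion: P1=45  P2=57  P3=23  P4=69  P5=7  P6=14  P7=33
Turnaround(P4) = completion − arrival = 69 − 0 = 69

69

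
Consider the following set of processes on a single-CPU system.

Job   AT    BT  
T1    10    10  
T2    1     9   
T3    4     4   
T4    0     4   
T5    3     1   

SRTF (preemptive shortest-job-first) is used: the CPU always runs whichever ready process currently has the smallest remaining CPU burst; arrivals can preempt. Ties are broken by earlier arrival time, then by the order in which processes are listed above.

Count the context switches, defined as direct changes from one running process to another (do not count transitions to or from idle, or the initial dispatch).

4

Gantt: | T4 0-4 | T5 4-5 | T3 5-9 | T2 9-18 | T1 18-28 |
Completion: T1=28  T2=18  T3=9  T4=4  T5=5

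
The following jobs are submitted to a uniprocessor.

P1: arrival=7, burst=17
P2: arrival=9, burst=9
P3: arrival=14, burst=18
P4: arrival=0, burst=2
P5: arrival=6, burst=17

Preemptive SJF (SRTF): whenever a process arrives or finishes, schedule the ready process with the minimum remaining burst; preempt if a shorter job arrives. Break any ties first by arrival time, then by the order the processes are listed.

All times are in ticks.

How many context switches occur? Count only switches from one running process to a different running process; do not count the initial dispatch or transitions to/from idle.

4

Timeline: | P4 0-2 | idle 2-6 | P5 6-9 | P2 9-18 | P5 18-32 | P1 32-49 | P3 49-67 |
Completion: P1=49  P2=18  P3=67  P4=2  P5=32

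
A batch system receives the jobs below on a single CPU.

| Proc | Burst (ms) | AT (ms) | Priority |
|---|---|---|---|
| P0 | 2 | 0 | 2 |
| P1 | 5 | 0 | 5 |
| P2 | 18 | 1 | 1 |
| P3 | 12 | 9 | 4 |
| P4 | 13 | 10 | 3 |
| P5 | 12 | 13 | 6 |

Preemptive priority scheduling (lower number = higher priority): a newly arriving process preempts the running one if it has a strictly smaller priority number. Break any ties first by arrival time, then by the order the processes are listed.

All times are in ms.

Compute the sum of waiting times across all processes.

Schedule: | P0 0-1 | P2 1-19 | P0 19-20 | P4 20-33 | P3 33-45 | P1 45-50 | P5 50-62 |
Completion: P0=20  P1=50  P2=19  P3=45  P4=33  P5=62
Turnaround (C−A): P0=20  P1=50  P2=18  P3=36  P4=23  P5=49
Waiting = turnaround − burst: P0=18, P1=45, P2=0, P3=24, P4=10, P5=37
Total waiting = 18 + 45 + 0 + 24 + 10 + 37 = 134

134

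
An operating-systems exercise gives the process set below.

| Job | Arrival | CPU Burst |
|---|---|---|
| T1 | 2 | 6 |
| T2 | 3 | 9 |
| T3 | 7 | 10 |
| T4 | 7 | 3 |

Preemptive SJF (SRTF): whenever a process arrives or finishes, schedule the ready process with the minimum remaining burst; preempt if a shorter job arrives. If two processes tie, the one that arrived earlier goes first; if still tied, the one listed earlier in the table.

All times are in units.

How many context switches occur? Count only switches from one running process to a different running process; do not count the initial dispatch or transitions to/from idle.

3

Gantt: | idle 0-2 | T1 2-8 | T4 8-11 | T2 11-20 | T3 20-30 |
Completion: T1=8  T2=20  T3=30  T4=11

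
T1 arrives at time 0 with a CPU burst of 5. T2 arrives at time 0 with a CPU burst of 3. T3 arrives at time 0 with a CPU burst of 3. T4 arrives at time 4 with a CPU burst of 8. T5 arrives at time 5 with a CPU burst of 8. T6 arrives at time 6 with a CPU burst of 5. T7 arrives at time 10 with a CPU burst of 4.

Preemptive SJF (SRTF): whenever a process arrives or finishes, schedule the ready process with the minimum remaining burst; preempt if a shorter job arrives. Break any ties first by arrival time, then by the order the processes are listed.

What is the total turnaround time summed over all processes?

94

Schedule: | T2 0-3 | T3 3-6 | T1 6-11 | T7 11-15 | T6 15-20 | T4 20-28 | T5 28-36 |
Completion: T1=11  T2=3  T3=6  T4=28  T5=36  T6=20  T7=15
Turnaround (C−A): T1=11  T2=3  T3=6  T4=24  T5=31  T6=14  T7=5
Turnaround = completion − arrival: T1=11, T2=3, T3=6, T4=24, T5=31, T6=14, T7=5
Total turnaround = 11 + 3 + 6 + 24 + 31 + 14 + 5 = 94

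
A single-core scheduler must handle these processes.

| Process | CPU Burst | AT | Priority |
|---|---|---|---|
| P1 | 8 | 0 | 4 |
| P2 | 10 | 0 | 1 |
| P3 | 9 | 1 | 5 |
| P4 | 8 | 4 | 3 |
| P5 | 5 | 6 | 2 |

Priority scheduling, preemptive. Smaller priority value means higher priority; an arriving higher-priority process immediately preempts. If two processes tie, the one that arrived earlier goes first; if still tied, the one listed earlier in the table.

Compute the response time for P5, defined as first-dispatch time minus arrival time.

4

Gantt: | P2 0-10 | P5 10-15 | P4 15-23 | P1 23-31 | P3 31-40 |
Completion: P1=31  P2=10  P3=40  P4=23  P5=15
Turnaround (C−A): P1=31  P2=10  P3=39  P4=19  P5=9
Response(P5) = first start − arrival = 10 − 6 = 4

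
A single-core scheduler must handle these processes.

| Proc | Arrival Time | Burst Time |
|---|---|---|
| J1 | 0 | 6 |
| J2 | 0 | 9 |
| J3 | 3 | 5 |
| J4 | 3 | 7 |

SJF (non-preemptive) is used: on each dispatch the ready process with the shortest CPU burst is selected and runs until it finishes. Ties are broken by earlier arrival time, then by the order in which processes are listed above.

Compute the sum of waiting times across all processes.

Schedule: | J1 0-6 | J3 6-11 | J4 11-18 | J2 18-27 |
Completion: J1=6  J2=27  J3=11  J4=18
Turnaround (C−A): J1=6  J2=27  J3=8  J4=15
Waiting = turnaround − burst: J1=0, J2=18, J3=3, J4=8
Total waiting = 0 + 18 + 3 + 8 = 29

29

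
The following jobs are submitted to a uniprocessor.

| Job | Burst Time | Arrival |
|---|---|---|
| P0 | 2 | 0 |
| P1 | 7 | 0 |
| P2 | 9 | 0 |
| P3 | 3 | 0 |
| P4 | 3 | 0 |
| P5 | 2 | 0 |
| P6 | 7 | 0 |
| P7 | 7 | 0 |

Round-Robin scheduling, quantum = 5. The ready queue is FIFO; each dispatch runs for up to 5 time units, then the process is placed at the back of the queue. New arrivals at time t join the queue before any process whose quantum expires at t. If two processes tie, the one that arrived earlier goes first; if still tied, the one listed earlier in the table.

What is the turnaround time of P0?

Timeline: | P0 0-2 | P1 2-7 | P2 7-12 | P3 12-15 | P4 15-18 | P5 18-20 | P6 20-25 | P7 25-30 | P1 30-32 | P2 32-36 | P6 36-38 | P7 38-40 |
Completion: P0=2  P1=32  P2=36  P3=15  P4=18  P5=20  P6=38  P7=40
Turnaround (C−A): P0=2  P1=32  P2=36  P3=15  P4=18  P5=20  P6=38  P7=40
Turnaround(P0) = completion − arrival = 2 − 0 = 2

2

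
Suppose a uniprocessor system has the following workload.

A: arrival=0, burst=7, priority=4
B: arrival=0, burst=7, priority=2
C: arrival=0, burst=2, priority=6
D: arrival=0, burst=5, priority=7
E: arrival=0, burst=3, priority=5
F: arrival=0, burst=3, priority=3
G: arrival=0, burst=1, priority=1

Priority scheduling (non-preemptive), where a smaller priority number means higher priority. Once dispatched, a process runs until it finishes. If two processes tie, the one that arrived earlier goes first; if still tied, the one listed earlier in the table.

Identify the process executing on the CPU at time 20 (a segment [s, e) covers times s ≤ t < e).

Gantt: | G 0-1 | B 1-8 | F 8-11 | A 11-18 | E 18-21 | C 21-23 | D 23-28 |
Completion: A=18  B=8  C=23  D=28  E=21  F=11  G=1
Turnaround (C−A): A=18  B=8  C=23  D=28  E=21  F=11  G=1

E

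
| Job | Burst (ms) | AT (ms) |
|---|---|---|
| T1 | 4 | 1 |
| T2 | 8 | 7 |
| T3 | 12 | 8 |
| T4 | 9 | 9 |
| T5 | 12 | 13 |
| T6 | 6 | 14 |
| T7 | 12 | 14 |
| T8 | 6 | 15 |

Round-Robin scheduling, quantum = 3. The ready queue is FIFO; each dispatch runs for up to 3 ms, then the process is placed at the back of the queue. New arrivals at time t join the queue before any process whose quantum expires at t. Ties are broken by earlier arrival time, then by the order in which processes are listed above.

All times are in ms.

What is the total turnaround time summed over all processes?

Timeline: | idle 0-1 | T1 1-5 | idle 5-7 | T2 7-10 | T3 10-13 | T4 13-16 | T2 16-19 | T5 19-22 | T3 22-25 | T6 25-28 | T7 28-31 | T8 31-34 | T4 34-37 | T2 37-39 | T5 39-42 | T3 42-45 | T6 45-48 | T7 48-51 | T8 51-54 | T4 54-57 | T5 57-60 | T3 60-63 | T7 63-66 | T5 66-69 | T7 69-72 |
Completion: T1=5  T2=39  T3=63  T4=57  T5=69  T6=48  T7=72  T8=54
Turnaround = completion − arrival: T1=4, T2=32, T3=55, T4=48, T5=56, T6=34, T7=58, T8=39
Total turnaround = 4 + 32 + 55 + 48 + 56 + 34 + 58 + 39 = 326

326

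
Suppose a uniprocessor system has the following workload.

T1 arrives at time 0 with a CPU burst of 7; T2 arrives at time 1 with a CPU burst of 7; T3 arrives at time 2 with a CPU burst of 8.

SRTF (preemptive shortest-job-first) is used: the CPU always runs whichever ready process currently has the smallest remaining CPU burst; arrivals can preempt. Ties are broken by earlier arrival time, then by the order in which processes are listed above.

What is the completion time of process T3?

Timeline: | T1 0-7 | T2 7-14 | T3 14-22 |
Completion: T1=7  T2=14  T3=22
Turnaround (C−A): T1=7  T2=13  T3=20

22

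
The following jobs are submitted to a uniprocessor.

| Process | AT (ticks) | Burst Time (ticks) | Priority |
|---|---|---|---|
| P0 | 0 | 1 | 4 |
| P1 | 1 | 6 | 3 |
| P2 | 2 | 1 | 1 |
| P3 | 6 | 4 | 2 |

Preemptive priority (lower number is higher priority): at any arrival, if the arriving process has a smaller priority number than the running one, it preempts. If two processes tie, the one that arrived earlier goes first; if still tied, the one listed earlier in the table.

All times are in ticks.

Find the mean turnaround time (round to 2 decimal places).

4.25

Gantt: | P0 0-1 | P1 1-2 | P2 2-3 | P1 3-6 | P3 6-10 | P1 10-12 |
Completion: P0=1  P1=12  P2=3  P3=10
Turnaround times: P0=1, P1=11, P2=1, P3=4
Average turnaround = (1+11+1+4) / 4 = 17/4 = 4.25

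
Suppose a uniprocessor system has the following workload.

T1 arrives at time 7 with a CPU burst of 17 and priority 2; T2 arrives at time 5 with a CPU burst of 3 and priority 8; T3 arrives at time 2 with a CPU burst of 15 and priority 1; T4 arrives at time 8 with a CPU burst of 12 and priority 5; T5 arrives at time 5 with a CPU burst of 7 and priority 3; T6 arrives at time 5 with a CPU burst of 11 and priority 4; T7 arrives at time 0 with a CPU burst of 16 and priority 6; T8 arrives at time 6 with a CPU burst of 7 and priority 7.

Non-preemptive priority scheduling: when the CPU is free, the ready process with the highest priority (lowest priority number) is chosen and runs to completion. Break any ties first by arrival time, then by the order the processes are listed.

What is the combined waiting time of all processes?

Gantt: | T7 0-16 | T3 16-31 | T1 31-48 | T5 48-55 | T6 55-66 | T4 66-78 | T8 78-85 | T2 85-88 |
Completion: T1=48  T2=88  T3=31  T4=78  T5=55  T6=66  T7=16  T8=85
Turnaround (C−A): T1=41  T2=83  T3=29  T4=70  T5=50  T6=61  T7=16  T8=79
Waiting = turnaround − burst: T1=24, T2=80, T3=14, T4=58, T5=43, T6=50, T7=0, T8=72
Total waiting = 24 + 80 + 14 + 58 + 43 + 50 + 0 + 72 = 341

341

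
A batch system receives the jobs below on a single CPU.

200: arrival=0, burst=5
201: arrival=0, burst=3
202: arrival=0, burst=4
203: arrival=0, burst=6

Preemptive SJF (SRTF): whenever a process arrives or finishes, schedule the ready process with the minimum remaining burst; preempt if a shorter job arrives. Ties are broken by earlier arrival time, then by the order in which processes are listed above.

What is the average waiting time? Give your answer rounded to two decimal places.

Gantt: | 201 0-3 | 202 3-7 | 200 7-12 | 203 12-18 |
Completion: 200=12  201=3  202=7  203=18
Turnaround (C−A): 200=12  201=3  202=7  203=18
Waiting times: 200=7, 201=0, 202=3, 203=12
Average waiting = (7+0+3+12) / 4 = 22/4 = 5.50

5.50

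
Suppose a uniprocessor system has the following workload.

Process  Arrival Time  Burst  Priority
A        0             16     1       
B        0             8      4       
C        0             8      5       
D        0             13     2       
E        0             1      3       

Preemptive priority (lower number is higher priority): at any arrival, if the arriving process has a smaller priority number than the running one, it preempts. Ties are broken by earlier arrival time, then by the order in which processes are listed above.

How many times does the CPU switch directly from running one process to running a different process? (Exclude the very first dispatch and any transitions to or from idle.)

Schedule: | A 0-16 | D 16-29 | E 29-30 | B 30-38 | C 38-46 |
Completion: A=16  B=38  C=46  D=29  E=30
Turnaround (C−A): A=16  B=38  C=46  D=29  E=30

4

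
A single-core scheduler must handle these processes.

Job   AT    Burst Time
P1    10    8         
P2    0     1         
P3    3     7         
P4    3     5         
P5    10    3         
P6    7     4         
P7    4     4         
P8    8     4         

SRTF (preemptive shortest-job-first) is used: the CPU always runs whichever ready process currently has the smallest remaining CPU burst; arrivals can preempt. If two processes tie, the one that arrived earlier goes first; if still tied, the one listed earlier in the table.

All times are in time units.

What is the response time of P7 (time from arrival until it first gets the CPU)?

4

Gantt: | P2 0-1 | idle 1-3 | P4 3-8 | P7 8-12 | P5 12-15 | P6 15-19 | P8 19-23 | P3 23-30 | P1 30-38 |
Completion: P1=38  P2=1  P3=30  P4=8  P5=15  P6=19  P7=12  P8=23
Turnaround (C−A): P1=28  P2=1  P3=27  P4=5  P5=5  P6=12  P7=8  P8=15
Response(P7) = first start − arrival = 8 − 4 = 4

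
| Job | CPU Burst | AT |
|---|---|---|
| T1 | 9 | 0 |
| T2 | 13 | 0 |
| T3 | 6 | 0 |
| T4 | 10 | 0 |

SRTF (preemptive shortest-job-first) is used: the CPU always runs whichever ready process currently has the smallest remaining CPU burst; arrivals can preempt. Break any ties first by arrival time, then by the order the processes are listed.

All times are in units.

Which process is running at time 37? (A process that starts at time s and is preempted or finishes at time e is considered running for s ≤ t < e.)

Gantt: | T3 0-6 | T1 6-15 | T4 15-25 | T2 25-38 |
Completion: T1=15  T2=38  T3=6  T4=25
Turnaround (C−A): T1=15  T2=38  T3=6  T4=25

T2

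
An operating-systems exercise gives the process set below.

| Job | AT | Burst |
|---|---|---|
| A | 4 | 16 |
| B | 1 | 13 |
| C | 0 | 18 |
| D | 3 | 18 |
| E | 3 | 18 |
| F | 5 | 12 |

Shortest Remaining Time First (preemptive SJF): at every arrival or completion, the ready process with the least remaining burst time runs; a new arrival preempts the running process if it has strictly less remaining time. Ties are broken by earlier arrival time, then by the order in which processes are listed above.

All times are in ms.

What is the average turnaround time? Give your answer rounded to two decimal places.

49.50

Timeline: | C 0-1 | B 1-14 | F 14-26 | A 26-42 | C 42-59 | D 59-77 | E 77-95 |
Completion: A=42  B=14  C=59  D=77  E=95  F=26
Turnaround (C−A): A=38  B=13  C=59  D=74  E=92  F=21
Turnaround times: A=38, B=13, C=59, D=74, E=92, F=21
Average turnaround = (38+13+59+74+92+21) / 6 = 297/6 = 49.50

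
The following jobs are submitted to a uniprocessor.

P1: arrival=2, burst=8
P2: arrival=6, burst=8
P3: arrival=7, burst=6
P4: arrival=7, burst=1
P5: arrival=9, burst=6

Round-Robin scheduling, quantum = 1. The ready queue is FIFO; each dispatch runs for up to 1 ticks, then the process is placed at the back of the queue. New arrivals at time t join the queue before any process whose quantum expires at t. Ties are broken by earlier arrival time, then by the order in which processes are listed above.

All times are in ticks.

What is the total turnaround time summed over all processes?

Gantt: | idle 0-2 | P1 2-6 | P2 6-7 | P1 7-8 | P3 8-9 | P4 9-10 | P2 10-11 | P1 11-12 | P5 12-13 | P3 13-14 | P2 14-15 | P1 15-16 | P5 16-17 | P3 17-18 | P2 18-19 | P1 19-20 | P5 20-21 | P3 21-22 | P2 22-23 | P5 23-24 | P3 24-25 | P2 25-26 | P5 26-27 | P3 27-28 | P2 28-29 | P5 29-30 | P2 30-31 |
Completion: P1=20  P2=31  P3=28  P4=10  P5=30
Turnaround (C−A): P1=18  P2=25  P3=21  P4=3  P5=21
Turnaround = completion − arrival: P1=18, P2=25, P3=21, P4=3, P5=21
Total turnaround = 18 + 25 + 21 + 3 + 21 = 88

88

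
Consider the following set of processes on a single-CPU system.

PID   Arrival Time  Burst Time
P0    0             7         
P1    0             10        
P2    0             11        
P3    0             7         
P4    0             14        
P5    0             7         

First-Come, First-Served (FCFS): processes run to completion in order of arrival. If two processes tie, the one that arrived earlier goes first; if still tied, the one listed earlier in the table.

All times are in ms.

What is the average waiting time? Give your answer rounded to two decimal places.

22.67

Schedule: | P0 0-7 | P1 7-17 | P2 17-28 | P3 28-35 | P4 35-49 | P5 49-56 |
Completion: P0=7  P1=17  P2=28  P3=35  P4=49  P5=56
Turnaround (C−A): P0=7  P1=17  P2=28  P3=35  P4=49  P5=56
Waiting times: P0=0, P1=7, P2=17, P3=28, P4=35, P5=49
Average waiting = (0+7+17+28+35+49) / 6 = 136/6 = 22.67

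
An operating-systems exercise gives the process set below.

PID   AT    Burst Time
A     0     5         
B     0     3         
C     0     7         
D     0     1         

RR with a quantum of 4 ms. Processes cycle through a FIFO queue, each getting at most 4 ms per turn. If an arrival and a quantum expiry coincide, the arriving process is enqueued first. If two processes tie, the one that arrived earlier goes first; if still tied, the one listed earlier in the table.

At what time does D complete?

Timeline: | A 0-4 | B 4-7 | C 7-11 | D 11-12 | A 12-13 | C 13-16 |
Completion: A=13  B=7  C=16  D=12

12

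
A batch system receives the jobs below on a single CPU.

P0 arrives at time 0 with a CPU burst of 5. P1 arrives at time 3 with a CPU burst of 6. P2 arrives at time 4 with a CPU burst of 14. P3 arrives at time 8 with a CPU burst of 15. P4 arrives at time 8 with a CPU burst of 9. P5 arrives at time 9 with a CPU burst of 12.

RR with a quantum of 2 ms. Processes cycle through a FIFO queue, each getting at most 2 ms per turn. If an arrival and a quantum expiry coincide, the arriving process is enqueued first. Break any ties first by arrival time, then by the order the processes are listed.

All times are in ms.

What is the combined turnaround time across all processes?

Gantt: | P0 0-4 | P1 4-6 | P2 6-8 | P0 8-9 | P1 9-11 | P3 11-13 | P4 13-15 | P2 15-17 | P5 17-19 | P1 19-21 | P3 21-23 | P4 23-25 | P2 25-27 | P5 27-29 | P3 29-31 | P4 31-33 | P2 33-35 | P5 35-37 | P3 37-39 | P4 39-41 | P2 41-43 | P5 43-45 | P3 45-47 | P4 47-48 | P2 48-50 | P5 50-52 | P3 52-54 | P2 54-56 | P5 56-58 | P3 58-61 |
Completion: P0=9  P1=21  P2=56  P3=61  P4=48  P5=58
Turnaround (C−A): P0=9  P1=18  P2=52  P3=53  P4=40  P5=49
Turnaround = completion − arrival: P0=9, P1=18, P2=52, P3=53, P4=40, P5=49
Total turnaround = 9 + 18 + 52 + 53 + 40 + 49 = 221

221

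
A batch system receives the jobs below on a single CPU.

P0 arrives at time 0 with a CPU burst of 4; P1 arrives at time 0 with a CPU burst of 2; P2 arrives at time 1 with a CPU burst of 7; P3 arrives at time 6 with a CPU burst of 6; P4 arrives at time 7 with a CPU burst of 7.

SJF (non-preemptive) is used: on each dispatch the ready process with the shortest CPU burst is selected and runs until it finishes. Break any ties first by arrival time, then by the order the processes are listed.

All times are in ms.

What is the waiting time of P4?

12

Timeline: | P1 0-2 | P0 2-6 | P3 6-12 | P2 12-19 | P4 19-26 |
Completion: P0=6  P1=2  P2=19  P3=12  P4=26
Turnaround (C−A): P0=6  P1=2  P2=18  P3=6  P4=19
Waiting(P4) = turnaround − burst = 19 − 7 = 12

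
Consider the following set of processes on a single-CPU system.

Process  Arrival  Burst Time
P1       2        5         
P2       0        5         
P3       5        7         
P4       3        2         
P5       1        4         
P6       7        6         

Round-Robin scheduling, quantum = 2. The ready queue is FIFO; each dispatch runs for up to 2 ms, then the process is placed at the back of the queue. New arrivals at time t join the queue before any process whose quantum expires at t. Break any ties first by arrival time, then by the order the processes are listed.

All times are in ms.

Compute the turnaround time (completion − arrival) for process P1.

Timeline: | P2 0-2 | P5 2-4 | P1 4-6 | P2 6-8 | P4 8-10 | P5 10-12 | P3 12-14 | P1 14-16 | P6 16-18 | P2 18-19 | P3 19-21 | P1 21-22 | P6 22-24 | P3 24-26 | P6 26-28 | P3 28-29 |
Completion: P1=22  P2=19  P3=29  P4=10  P5=12  P6=28
Turnaround(P1) = completion − arrival = 22 − 2 = 20

20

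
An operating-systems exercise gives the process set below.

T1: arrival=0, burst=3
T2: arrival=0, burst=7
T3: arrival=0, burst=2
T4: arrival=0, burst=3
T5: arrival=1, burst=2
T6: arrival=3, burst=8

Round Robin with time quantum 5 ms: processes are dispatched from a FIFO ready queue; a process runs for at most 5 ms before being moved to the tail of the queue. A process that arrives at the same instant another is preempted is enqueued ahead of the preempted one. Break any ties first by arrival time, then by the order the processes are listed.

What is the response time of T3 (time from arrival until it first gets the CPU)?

8

Schedule: | T1 0-3 | T2 3-8 | T3 8-10 | T4 10-13 | T5 13-15 | T6 15-20 | T2 20-22 | T6 22-25 |
Completion: T1=3  T2=22  T3=10  T4=13  T5=15  T6=25
Response(T3) = first start − arrival = 8 − 0 = 8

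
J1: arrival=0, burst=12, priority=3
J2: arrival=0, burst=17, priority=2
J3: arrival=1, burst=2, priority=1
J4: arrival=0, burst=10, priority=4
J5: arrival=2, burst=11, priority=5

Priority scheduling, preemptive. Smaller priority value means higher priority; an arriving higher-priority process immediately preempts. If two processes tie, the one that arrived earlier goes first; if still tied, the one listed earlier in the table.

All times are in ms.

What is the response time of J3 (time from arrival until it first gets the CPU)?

0

Timeline: | J2 0-1 | J3 1-3 | J2 3-19 | J1 19-31 | J4 31-41 | J5 41-52 |
Completion: J1=31  J2=19  J3=3  J4=41  J5=52
Turnaround (C−A): J1=31  J2=19  J3=2  J4=41  J5=50
Response(J3) = first start − arrival = 1 − 1 = 0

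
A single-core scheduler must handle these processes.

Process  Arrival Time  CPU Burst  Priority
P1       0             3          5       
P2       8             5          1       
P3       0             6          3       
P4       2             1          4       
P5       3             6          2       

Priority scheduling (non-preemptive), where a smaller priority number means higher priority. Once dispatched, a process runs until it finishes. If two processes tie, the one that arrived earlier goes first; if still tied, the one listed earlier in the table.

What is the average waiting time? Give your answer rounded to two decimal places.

8.00

Timeline: | P3 0-6 | P5 6-12 | P2 12-17 | P4 17-18 | P1 18-21 |
Completion: P1=21  P2=17  P3=6  P4=18  P5=12
Turnaround (C−A): P1=21  P2=9  P3=6  P4=16  P5=9
Waiting times: P1=18, P2=4, P3=0, P4=15, P5=3
Average waiting = (18+4+0+15+3) / 5 = 40/5 = 8.00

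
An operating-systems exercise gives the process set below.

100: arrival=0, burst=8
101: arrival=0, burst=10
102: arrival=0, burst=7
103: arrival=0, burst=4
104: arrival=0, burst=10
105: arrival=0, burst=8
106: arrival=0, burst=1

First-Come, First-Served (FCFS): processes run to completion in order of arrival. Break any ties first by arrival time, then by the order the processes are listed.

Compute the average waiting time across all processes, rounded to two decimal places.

Gantt: | 100 0-8 | 101 8-18 | 102 18-25 | 103 25-29 | 104 29-39 | 105 39-47 | 106 47-48 |
Completion: 100=8  101=18  102=25  103=29  104=39  105=47  106=48
Waiting times: 100=0, 101=8, 102=18, 103=25, 104=29, 105=39, 106=47
Average waiting = (0+8+18+25+29+39+47) / 7 = 166/7 = 23.71

23.71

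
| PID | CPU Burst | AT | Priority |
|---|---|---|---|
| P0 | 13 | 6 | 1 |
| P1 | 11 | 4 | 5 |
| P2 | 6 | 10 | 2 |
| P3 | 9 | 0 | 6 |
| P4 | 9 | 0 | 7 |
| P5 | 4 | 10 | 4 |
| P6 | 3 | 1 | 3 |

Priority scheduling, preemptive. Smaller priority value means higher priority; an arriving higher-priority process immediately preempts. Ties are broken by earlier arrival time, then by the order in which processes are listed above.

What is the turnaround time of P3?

46

Schedule: | P3 0-1 | P6 1-4 | P1 4-6 | P0 6-19 | P2 19-25 | P5 25-29 | P1 29-38 | P3 38-46 | P4 46-55 |
Completion: P0=19  P1=38  P2=25  P3=46  P4=55  P5=29  P6=4
Turnaround(P3) = completion − arrival = 46 − 0 = 46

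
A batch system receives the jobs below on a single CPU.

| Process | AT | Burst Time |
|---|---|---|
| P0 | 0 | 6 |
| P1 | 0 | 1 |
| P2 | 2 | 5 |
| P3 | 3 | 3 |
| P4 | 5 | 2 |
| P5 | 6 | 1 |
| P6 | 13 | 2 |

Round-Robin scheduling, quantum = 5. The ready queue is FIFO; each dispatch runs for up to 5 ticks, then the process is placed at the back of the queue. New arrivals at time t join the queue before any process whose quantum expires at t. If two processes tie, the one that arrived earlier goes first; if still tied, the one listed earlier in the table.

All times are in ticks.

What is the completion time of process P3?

Timeline: | P0 0-5 | P1 5-6 | P2 6-11 | P3 11-14 | P4 14-16 | P0 16-17 | P5 17-18 | P6 18-20 |
Completion: P0=17  P1=6  P2=11  P3=14  P4=16  P5=18  P6=20
Turnaround (C−A): P0=17  P1=6  P2=9  P3=11  P4=11  P5=12  P6=7

14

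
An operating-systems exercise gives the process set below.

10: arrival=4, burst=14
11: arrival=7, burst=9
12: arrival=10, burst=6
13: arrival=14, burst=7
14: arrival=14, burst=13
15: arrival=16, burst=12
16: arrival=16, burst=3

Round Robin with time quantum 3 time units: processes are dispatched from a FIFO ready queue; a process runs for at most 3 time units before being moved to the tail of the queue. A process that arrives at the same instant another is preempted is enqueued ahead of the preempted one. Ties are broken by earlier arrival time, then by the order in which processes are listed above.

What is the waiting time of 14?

Schedule: | idle 0-4 | 10 4-7 | 11 7-10 | 10 10-13 | 12 13-16 | 11 16-19 | 10 19-22 | 13 22-25 | 14 25-28 | 15 28-31 | 16 31-34 | 12 34-37 | 11 37-40 | 10 40-43 | 13 43-46 | 14 46-49 | 15 49-52 | 10 52-54 | 13 54-55 | 14 55-58 | 15 58-61 | 14 61-64 | 15 64-67 | 14 67-68 |
Completion: 10=54  11=40  12=37  13=55  14=68  15=67  16=34
Turnaround (C−A): 10=50  11=33  12=27  13=41  14=54  15=51  16=18
Waiting(14) = turnaround − burst = 54 − 13 = 41

41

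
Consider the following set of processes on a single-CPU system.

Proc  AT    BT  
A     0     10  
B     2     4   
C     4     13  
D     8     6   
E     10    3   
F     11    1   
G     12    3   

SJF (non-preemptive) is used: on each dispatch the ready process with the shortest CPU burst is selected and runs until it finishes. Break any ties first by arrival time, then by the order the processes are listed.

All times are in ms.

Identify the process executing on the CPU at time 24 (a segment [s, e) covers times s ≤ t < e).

D

Schedule: | A 0-10 | E 10-13 | F 13-14 | G 14-17 | B 17-21 | D 21-27 | C 27-40 |
Completion: A=10  B=21  C=40  D=27  E=13  F=14  G=17
Turnaround (C−A): A=10  B=19  C=36  D=19  E=3  F=3  G=5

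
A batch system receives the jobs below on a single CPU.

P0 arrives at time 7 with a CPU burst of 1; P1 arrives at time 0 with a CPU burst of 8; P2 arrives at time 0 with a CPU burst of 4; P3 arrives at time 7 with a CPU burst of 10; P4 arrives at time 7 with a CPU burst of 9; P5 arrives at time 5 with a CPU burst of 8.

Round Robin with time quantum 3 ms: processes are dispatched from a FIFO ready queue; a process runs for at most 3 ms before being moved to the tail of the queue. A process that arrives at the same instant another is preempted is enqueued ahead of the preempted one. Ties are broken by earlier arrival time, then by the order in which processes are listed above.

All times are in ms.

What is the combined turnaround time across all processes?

135

Timeline: | P1 0-3 | P2 3-6 | P1 6-9 | P5 9-12 | P2 12-13 | P0 13-14 | P3 14-17 | P4 17-20 | P1 20-22 | P5 22-25 | P3 25-28 | P4 28-31 | P5 31-33 | P3 33-36 | P4 36-39 | P3 39-40 |
Completion: P0=14  P1=22  P2=13  P3=40  P4=39  P5=33
Turnaround (C−A): P0=7  P1=22  P2=13  P3=33  P4=32  P5=28
Turnaround = completion − arrival: P0=7, P1=22, P2=13, P3=33, P4=32, P5=28
Total turnaround = 7 + 22 + 13 + 33 + 32 + 28 = 135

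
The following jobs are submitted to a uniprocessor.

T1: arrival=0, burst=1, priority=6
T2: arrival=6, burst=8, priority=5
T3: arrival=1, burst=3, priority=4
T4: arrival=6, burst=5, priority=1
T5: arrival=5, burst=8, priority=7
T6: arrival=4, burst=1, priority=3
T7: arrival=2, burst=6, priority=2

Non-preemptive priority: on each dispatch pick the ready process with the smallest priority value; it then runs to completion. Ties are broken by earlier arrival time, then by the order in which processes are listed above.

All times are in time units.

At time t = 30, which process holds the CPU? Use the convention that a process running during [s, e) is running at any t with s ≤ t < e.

Schedule: | T1 0-1 | T3 1-4 | T7 4-10 | T4 10-15 | T6 15-16 | T2 16-24 | T5 24-32 |
Completion: T1=1  T2=24  T3=4  T4=15  T5=32  T6=16  T7=10
Turnaround (C−A): T1=1  T2=18  T3=3  T4=9  T5=27  T6=12  T7=8

T5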